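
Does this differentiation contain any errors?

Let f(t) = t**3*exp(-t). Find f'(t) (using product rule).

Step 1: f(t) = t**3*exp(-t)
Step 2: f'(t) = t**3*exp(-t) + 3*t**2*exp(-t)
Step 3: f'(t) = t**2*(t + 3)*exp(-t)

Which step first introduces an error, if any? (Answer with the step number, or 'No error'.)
Step 2

Step 2 is incorrect due to a sign flip.
The step shows: t**3*exp(-t) + 3*t**2*exp(-t)
The correct value should be: -t**3*exp(-t) + 3*t**2*exp(-t)

Explanation: The sign of one term was flipped: the term -t**3*exp(-t) was incorrectly written as t**3*exp(-t)
The later steps are derived from this incorrect expression, so the error originates in Step 2.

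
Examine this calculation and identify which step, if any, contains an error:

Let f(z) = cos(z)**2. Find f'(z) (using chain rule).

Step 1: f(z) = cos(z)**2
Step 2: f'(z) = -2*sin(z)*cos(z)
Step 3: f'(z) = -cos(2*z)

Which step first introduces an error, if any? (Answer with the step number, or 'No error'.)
Step 3

Step 3 is incorrect due to a wrong trig function.
The step shows: -cos(2*z)
The correct value should be: -sin(2*z)

Explanation: sin(2*z) was incorrectly written as cos(2*z): the term -sin(2*z) was incorrectly written as -cos(2*z)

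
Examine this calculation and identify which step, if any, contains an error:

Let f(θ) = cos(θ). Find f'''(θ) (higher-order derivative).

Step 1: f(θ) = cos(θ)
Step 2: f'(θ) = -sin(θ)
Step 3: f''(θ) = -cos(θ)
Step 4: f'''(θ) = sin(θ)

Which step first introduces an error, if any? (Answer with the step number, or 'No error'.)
No error

All steps in this derivation are correct.
The final answer f'''(θ) = sin(θ) is valid.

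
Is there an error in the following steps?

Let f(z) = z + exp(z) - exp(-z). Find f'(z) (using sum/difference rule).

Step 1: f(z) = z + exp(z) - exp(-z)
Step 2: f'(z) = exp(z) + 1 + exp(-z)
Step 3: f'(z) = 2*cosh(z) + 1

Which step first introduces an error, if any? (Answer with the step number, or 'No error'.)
No error

All steps in this derivation are correct.
The final answer f'(z) = 2*cosh(z) + 1 is valid.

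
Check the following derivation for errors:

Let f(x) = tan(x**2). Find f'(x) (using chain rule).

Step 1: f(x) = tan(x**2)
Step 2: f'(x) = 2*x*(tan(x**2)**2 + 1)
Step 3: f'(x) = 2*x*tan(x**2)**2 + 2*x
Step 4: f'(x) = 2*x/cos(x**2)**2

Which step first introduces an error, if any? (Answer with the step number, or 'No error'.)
No error

All steps in this derivation are correct.
The final answer f'(x) = 2*x/cos(x**2)**2 is valid.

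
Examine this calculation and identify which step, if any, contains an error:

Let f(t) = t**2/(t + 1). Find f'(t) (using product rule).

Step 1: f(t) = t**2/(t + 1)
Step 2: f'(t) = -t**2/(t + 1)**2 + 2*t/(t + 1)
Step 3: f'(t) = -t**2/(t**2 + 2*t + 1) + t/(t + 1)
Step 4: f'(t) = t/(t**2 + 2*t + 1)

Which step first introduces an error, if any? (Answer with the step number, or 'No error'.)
Step 3

Step 3 is incorrect due to a wrong coefficient.
The step shows: -t**2/(t**2 + 2*t + 1) + t/(t + 1)
The correct value should be: -t**2/(t**2 + 2*t + 1) + 2*t/(t + 1)

Explanation: The coefficient 2 was incorrectly written as 1: the term 2*t/(t + 1) was incorrectly written as t/(t + 1)
The later steps are derived from this incorrect expression, so the error originates in Step 3.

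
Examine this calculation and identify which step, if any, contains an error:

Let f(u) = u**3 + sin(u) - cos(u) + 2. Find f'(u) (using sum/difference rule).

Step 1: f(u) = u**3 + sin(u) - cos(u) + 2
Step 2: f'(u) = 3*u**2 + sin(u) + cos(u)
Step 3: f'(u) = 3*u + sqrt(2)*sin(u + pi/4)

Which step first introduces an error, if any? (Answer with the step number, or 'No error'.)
Step 3

Step 3 is incorrect due to a wrong exponent.
The step shows: 3*u + sqrt(2)*sin(u + pi/4)
The correct value should be: 3*u**2 + sqrt(2)*sin(u + pi/4)

Explanation: The exponent 2 on u was incorrectly written as 1: the term 3*u**2 was incorrectly written as 3*u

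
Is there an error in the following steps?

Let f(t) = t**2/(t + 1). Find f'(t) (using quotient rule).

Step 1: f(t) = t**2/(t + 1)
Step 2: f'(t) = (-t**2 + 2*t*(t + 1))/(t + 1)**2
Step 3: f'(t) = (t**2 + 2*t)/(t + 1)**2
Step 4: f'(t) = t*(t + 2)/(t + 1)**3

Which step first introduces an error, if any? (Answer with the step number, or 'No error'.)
Step 4

Step 4 is incorrect due to a wrong exponent.
The step shows: t*(t + 2)/(t + 1)**3
The correct value should be: t*(t + 2)/(t + 1)**2

Explanation: The exponent -2 on t + 1 was incorrectly written as -3: the term t*(t + 2)/(t + 1)**2 was incorrectly written as t*(t + 2)/(t + 1)**3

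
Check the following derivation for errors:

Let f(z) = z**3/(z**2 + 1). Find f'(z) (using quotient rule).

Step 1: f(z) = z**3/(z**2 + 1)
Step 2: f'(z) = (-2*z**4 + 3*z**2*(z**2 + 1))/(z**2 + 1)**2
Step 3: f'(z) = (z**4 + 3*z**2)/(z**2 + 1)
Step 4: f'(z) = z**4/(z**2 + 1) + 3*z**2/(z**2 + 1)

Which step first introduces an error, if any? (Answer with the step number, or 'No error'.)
Step 3

Step 3 is incorrect due to a wrong exponent.
The step shows: (z**4 + 3*z**2)/(z**2 + 1)
The correct value should be: (z**4 + 3*z**2)/(z**2 + 1)**2

Explanation: The exponent -2 on z**2 + 1 was incorrectly written as -1: the term (z**4 + 3*z**2)/(z**2 + 1)**2 was incorrectly written as (z**4 + 3*z**2)/(z**2 + 1)
The later steps are derived from this incorrect expression, so the error originates in Step 3.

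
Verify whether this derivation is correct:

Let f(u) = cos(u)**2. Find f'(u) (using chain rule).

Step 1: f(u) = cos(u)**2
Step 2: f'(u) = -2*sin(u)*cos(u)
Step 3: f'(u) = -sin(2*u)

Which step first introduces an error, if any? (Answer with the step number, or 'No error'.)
No error

All steps in this derivation are correct.
The final answer f'(u) = -sin(2*u) is valid.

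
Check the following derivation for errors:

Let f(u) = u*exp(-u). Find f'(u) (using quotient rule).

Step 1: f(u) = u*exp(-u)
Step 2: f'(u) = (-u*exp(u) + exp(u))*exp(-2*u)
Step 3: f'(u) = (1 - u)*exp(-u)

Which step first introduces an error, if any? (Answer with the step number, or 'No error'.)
No error

All steps in this derivation are correct.
The final answer f'(u) = (1 - u)*exp(-u) is valid.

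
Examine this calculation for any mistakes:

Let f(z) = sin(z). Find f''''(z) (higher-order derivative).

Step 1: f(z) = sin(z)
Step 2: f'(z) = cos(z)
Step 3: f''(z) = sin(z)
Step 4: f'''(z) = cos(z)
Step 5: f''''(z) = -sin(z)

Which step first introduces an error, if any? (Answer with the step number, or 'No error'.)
Step 3

Step 3 is incorrect due to a sign flip.
The step shows: sin(z)
The correct value should be: -sin(z)

Explanation: The sign of the whole expression was flipped: the term -sin(z) was incorrectly written as sin(z)
The later steps are derived from this incorrect expression, so the error originates in Step 3.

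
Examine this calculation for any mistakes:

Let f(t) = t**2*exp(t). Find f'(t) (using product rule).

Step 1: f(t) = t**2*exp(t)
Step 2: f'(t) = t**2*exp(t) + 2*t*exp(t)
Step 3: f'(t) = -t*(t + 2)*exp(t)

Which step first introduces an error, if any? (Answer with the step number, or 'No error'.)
Step 3

Step 3 is incorrect due to a sign flip.
The step shows: -t*(t + 2)*exp(t)
The correct value should be: t*(t + 2)*exp(t)

Explanation: The sign of the whole expression was flipped: the term t*(t + 2)*exp(t) was incorrectly written as -t*(t + 2)*exp(t)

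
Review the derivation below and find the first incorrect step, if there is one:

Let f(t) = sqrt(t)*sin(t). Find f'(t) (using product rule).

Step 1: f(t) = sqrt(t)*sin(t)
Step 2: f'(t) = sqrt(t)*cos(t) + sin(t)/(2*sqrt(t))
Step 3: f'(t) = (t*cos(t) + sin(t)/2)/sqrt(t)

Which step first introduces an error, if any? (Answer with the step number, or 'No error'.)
No error

All steps in this derivation are correct.
The final answer f'(t) = (t*cos(t) + sin(t)/2)/sqrt(t) is valid.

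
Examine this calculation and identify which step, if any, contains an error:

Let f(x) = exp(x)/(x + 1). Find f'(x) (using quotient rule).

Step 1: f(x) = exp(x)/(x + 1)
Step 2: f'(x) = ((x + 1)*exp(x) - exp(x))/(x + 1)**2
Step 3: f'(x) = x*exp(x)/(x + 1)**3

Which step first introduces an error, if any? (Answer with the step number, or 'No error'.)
Step 3

Step 3 is incorrect due to a wrong exponent.
The step shows: x*exp(x)/(x + 1)**3
The correct value should be: x*exp(x)/(x + 1)**2

Explanation: The exponent -2 on x + 1 was incorrectly written as -3: the term x*exp(x)/(x + 1)**2 was incorrectly written as x*exp(x)/(x + 1)**3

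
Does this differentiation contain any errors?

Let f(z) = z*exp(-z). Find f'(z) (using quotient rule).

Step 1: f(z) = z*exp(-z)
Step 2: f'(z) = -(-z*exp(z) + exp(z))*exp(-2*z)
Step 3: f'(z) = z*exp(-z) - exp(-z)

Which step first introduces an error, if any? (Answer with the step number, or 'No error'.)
Step 2

Step 2 is incorrect due to a sign flip.
The step shows: -(-z*exp(z) + exp(z))*exp(-2*z)
The correct value should be: (-z*exp(z) + exp(z))*exp(-2*z)

Explanation: The sign of the whole expression was flipped: the term (-z*exp(z) + exp(z))*exp(-2*z) was incorrectly written as -(-z*exp(z) + exp(z))*exp(-2*z)
The later steps are derived from this incorrect expression, so the error originates in Step 2.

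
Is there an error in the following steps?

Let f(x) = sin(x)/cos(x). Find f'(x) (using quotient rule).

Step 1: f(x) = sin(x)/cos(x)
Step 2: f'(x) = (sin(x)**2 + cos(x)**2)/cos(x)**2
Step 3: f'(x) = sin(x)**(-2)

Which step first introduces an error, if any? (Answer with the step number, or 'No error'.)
Step 3

Step 3 is incorrect due to a wrong trig function.
The step shows: sin(x)**(-2)
The correct value should be: cos(x)**(-2)

Explanation: cos(x) was incorrectly written as sin(x): the term cos(x)**(-2) was incorrectly written as sin(x)**(-2)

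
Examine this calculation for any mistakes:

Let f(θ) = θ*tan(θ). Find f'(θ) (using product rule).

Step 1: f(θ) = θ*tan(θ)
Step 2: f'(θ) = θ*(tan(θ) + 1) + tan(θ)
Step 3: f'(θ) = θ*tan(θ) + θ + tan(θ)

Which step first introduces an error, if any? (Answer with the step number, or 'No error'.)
Step 2

Step 2 is incorrect due to a wrong exponent.
The step shows: θ*(tan(θ) + 1) + tan(θ)
The correct value should be: θ*(tan(θ)**2 + 1) + tan(θ)

Explanation: The exponent 2 on tan(θ) was incorrectly written as 1: the term θ*(tan(θ)**2 + 1) was incorrectly written as θ*(tan(θ) + 1)
The later steps are derived from this incorrect expression, so the error originates in Step 2.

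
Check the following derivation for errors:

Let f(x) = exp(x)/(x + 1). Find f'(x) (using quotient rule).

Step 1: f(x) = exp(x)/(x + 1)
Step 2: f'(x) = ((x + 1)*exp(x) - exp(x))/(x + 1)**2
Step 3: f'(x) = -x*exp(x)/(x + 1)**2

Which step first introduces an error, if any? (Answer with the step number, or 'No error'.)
Step 3

Step 3 is incorrect due to a sign flip.
The step shows: -x*exp(x)/(x + 1)**2
The correct value should be: x*exp(x)/(x + 1)**2

Explanation: The sign of the whole expression was flipped: the term x*exp(x)/(x + 1)**2 was incorrectly written as -x*exp(x)/(x + 1)**2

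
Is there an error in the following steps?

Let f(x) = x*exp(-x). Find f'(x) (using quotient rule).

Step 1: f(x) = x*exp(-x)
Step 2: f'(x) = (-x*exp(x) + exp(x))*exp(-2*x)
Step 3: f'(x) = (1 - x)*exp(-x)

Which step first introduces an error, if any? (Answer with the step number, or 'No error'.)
No error

All steps in this derivation are correct.
The final answer f'(x) = (1 - x)*exp(-x) is valid.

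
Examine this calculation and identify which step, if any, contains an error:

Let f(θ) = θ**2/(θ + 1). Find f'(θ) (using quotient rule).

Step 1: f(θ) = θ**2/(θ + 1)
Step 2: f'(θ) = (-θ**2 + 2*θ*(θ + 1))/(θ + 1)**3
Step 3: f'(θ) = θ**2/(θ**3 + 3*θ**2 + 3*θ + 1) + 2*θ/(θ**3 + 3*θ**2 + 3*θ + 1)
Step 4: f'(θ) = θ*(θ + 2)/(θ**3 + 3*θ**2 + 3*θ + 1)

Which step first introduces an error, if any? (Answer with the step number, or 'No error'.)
Step 2

Step 2 is incorrect due to a wrong exponent.
The step shows: (-θ**2 + 2*θ*(θ + 1))/(θ + 1)**3
The correct value should be: (-θ**2 + 2*θ*(θ + 1))/(θ + 1)**2

Explanation: The exponent -2 on θ + 1 was incorrectly written as -3: the term (-θ**2 + 2*θ*(θ + 1))/(θ + 1)**2 was incorrectly written as (-θ**2 + 2*θ*(θ + 1))/(θ + 1)**3
The later steps are derived from this incorrect expression, so the error originates in Step 2.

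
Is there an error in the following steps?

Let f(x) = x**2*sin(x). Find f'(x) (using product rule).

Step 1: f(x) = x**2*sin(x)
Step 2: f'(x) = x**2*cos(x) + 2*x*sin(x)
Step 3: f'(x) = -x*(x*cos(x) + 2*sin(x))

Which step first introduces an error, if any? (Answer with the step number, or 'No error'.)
Step 3

Step 3 is incorrect due to a sign flip.
The step shows: -x*(x*cos(x) + 2*sin(x))
The correct value should be: x*(x*cos(x) + 2*sin(x))

Explanation: The sign of the whole expression was flipped: the term x*(x*cos(x) + 2*sin(x)) was incorrectly written as -x*(x*cos(x) + 2*sin(x))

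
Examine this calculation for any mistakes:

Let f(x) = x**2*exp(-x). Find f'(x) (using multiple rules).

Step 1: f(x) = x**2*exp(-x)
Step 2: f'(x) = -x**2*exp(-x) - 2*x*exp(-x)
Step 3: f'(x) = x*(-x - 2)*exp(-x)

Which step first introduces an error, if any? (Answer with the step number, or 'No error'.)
Step 2

Step 2 is incorrect due to a sign flip.
The step shows: -x**2*exp(-x) - 2*x*exp(-x)
The correct value should be: -x**2*exp(-x) + 2*x*exp(-x)

Explanation: The sign of one term was flipped: the term 2*x*exp(-x) was incorrectly written as -2*x*exp(-x)
The later steps are derived from this incorrect expression, so the error originates in Step 2.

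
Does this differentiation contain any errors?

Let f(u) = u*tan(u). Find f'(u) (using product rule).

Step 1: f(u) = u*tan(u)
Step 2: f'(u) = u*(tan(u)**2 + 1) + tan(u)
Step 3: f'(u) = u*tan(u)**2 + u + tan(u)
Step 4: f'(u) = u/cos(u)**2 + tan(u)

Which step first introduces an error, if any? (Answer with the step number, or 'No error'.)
No error

All steps in this derivation are correct.
The final answer f'(u) = u/cos(u)**2 + tan(u) is valid.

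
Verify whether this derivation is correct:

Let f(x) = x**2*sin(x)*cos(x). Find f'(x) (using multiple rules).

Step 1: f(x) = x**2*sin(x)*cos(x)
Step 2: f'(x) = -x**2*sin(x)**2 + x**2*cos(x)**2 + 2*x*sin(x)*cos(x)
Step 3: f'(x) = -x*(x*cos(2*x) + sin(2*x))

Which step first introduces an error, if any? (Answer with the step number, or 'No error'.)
Step 3

Step 3 is incorrect due to a sign flip.
The step shows: -x*(x*cos(2*x) + sin(2*x))
The correct value should be: x*(x*cos(2*x) + sin(2*x))

Explanation: The sign of the whole expression was flipped: the term x*(x*cos(2*x) + sin(2*x)) was incorrectly written as -x*(x*cos(2*x) + sin(2*x))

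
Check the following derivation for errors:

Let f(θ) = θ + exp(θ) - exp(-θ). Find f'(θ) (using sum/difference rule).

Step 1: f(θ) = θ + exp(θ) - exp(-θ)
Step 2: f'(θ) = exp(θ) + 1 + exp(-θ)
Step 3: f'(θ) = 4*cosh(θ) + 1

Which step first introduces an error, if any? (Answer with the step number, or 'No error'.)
Step 3

Step 3 is incorrect due to a wrong coefficient.
The step shows: 4*cosh(θ) + 1
The correct value should be: 2*cosh(θ) + 1

Explanation: The coefficient 2 was incorrectly written as 4: the term 2*cosh(θ) was incorrectly written as 4*cosh(θ)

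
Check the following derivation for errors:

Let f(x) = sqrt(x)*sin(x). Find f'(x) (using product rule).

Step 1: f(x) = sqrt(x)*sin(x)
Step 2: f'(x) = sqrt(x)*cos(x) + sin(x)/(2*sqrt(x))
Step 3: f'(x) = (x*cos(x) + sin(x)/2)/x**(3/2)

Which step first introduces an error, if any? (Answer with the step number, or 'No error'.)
Step 3

Step 3 is incorrect due to a wrong exponent.
The step shows: (x*cos(x) + sin(x)/2)/x**(3/2)
The correct value should be: (x*cos(x) + sin(x)/2)/sqrt(x)

Explanation: The exponent -1/2 on x was incorrectly written as -3/2: the term (x*cos(x) + sin(x)/2)/sqrt(x) was incorrectly written as (x*cos(x) + sin(x)/2)/x**(3/2)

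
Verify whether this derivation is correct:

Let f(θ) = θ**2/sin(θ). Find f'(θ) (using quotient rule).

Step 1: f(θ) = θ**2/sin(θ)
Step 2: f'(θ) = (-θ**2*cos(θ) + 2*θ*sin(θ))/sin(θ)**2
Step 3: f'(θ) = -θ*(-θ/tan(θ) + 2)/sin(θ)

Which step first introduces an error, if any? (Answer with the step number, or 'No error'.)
Step 3

Step 3 is incorrect due to a sign flip.
The step shows: -θ*(-θ/tan(θ) + 2)/sin(θ)
The correct value should be: θ*(-θ/tan(θ) + 2)/sin(θ)

Explanation: The sign of the whole expression was flipped: the term θ*(-θ/tan(θ) + 2)/sin(θ) was incorrectly written as -θ*(-θ/tan(θ) + 2)/sin(θ)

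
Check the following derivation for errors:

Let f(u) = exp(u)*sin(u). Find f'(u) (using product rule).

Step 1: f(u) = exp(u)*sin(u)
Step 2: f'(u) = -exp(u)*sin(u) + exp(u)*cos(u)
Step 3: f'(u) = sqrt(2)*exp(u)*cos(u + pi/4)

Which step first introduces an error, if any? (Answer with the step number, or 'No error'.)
Step 2

Step 2 is incorrect due to a sign flip.
The step shows: -exp(u)*sin(u) + exp(u)*cos(u)
The correct value should be: exp(u)*sin(u) + exp(u)*cos(u)

Explanation: The sign of one term was flipped: the term exp(u)*sin(u) was incorrectly written as -exp(u)*sin(u)
The later steps are derived from this incorrect expression, so the error originates in Step 2.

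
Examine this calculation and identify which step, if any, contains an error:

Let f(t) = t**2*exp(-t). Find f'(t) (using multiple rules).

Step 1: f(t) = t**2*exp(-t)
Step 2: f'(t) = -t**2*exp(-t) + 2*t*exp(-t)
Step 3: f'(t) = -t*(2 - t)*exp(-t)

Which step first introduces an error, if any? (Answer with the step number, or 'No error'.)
Step 3

Step 3 is incorrect due to a sign flip.
The step shows: -t*(2 - t)*exp(-t)
The correct value should be: t*(2 - t)*exp(-t)

Explanation: The sign of the whole expression was flipped: the term t*(2 - t)*exp(-t) was incorrectly written as -t*(2 - t)*exp(-t)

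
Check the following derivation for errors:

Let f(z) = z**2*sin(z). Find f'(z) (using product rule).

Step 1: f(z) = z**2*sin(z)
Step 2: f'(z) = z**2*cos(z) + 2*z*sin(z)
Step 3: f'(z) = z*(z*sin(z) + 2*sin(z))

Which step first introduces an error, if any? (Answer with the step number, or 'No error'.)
Step 3

Step 3 is incorrect due to a wrong trig function.
The step shows: z*(z*sin(z) + 2*sin(z))
The correct value should be: z*(z*cos(z) + 2*sin(z))

Explanation: cos(z) was incorrectly written as sin(z): the term z*(z*cos(z) + 2*sin(z)) was incorrectly written as z*(z*sin(z) + 2*sin(z))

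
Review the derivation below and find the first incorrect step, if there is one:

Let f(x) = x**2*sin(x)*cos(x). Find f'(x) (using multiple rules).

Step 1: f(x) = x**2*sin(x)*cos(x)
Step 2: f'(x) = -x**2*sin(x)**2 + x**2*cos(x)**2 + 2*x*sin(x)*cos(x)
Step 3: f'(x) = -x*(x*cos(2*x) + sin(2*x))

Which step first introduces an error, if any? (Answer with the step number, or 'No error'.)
Step 3

Step 3 is incorrect due to a sign flip.
The step shows: -x*(x*cos(2*x) + sin(2*x))
The correct value should be: x*(x*cos(2*x) + sin(2*x))

Explanation: The sign of the whole expression was flipped: the term x*(x*cos(2*x) + sin(2*x)) was incorrectly written as -x*(x*cos(2*x) + sin(2*x))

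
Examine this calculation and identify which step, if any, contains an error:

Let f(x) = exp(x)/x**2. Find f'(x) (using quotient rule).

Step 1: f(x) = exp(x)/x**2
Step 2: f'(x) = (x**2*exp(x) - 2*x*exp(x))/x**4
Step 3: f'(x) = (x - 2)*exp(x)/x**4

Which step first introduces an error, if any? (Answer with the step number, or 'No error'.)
Step 3

Step 3 is incorrect due to a wrong exponent.
The step shows: (x - 2)*exp(x)/x**4
The correct value should be: (x - 2)*exp(x)/x**3

Explanation: The exponent -3 on x was incorrectly written as -4: the term (x - 2)*exp(x)/x**3 was incorrectly written as (x - 2)*exp(x)/x**4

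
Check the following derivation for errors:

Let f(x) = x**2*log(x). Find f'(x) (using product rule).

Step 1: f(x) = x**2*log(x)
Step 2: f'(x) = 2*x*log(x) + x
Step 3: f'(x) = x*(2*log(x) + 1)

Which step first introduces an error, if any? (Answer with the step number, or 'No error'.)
No error

All steps in this derivation are correct.
The final answer f'(x) = x*(2*log(x) + 1) is valid.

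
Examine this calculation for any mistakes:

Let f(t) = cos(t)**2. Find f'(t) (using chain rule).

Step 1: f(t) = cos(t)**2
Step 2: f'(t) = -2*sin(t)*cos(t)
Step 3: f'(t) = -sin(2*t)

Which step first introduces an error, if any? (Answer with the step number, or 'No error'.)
No error

All steps in this derivation are correct.
The final answer f'(t) = -sin(2*t) is valid.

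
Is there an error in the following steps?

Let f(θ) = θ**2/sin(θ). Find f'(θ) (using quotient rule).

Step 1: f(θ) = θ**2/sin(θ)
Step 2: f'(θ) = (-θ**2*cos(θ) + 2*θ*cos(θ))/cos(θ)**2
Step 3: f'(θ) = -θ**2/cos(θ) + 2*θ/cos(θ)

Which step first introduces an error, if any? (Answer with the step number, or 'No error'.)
Step 2

Step 2 is incorrect due to a wrong trig function.
The step shows: (-θ**2*cos(θ) + 2*θ*cos(θ))/cos(θ)**2
The correct value should be: (-θ**2*cos(θ) + 2*θ*sin(θ))/sin(θ)**2

Explanation: sin(θ) was incorrectly written as cos(θ): the term (-θ**2*cos(θ) + 2*θ*sin(θ))/sin(θ)**2 was incorrectly written as (-θ**2*cos(θ) + 2*θ*cos(θ))/cos(θ)**2
The later steps are derived from this incorrect expression, so the error originates in Step 2.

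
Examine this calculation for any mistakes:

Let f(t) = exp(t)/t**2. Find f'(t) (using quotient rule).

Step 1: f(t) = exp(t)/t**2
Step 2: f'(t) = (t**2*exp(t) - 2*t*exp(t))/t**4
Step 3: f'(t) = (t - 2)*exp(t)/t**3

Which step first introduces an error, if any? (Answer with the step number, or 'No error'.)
No error

All steps in this derivation are correct.
The final answer f'(t) = (t - 2)*exp(t)/t**3 is valid.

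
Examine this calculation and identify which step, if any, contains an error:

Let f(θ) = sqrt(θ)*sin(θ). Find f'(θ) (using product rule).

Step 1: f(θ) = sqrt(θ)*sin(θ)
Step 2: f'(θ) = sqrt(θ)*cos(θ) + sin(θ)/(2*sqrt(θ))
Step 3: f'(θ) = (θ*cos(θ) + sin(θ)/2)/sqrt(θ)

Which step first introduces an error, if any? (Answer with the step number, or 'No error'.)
No error

All steps in this derivation are correct.
The final answer f'(θ) = (θ*cos(θ) + sin(θ)/2)/sqrt(θ) is valid.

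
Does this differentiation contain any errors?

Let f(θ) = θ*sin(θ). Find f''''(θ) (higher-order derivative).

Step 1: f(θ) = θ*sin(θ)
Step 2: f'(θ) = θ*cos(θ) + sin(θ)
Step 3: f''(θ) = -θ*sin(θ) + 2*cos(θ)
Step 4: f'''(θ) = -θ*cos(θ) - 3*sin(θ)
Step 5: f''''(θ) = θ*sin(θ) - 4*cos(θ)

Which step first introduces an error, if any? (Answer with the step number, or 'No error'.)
No error

All steps in this derivation are correct.
The final answer f''''(θ) = θ*sin(θ) - 4*cos(θ) is valid.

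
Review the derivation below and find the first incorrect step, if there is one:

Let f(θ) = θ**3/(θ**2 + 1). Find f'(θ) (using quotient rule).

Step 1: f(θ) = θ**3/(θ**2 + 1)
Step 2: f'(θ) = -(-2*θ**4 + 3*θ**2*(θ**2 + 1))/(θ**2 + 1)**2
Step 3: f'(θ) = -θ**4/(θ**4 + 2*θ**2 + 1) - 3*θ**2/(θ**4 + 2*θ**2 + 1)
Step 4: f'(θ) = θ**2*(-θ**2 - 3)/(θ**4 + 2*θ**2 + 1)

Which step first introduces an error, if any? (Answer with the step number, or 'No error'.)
Step 2

Step 2 is incorrect due to a sign flip.
The step shows: -(-2*θ**4 + 3*θ**2*(θ**2 + 1))/(θ**2 + 1)**2
The correct value should be: (-2*θ**4 + 3*θ**2*(θ**2 + 1))/(θ**2 + 1)**2

Explanation: The sign of the whole expression was flipped: the term (-2*θ**4 + 3*θ**2*(θ**2 + 1))/(θ**2 + 1)**2 was incorrectly written as -(-2*θ**4 + 3*θ**2*(θ**2 + 1))/(θ**2 + 1)**2
The later steps are derived from this incorrect expression, so the error originates in Step 2.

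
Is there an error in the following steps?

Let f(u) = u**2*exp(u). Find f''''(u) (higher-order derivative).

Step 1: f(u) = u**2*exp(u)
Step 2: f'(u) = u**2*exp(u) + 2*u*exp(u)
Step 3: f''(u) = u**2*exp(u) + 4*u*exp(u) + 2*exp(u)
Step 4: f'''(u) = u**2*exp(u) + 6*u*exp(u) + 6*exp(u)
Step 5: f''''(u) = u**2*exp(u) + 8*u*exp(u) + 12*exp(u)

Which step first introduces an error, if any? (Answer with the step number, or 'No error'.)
No error

All steps in this derivation are correct.
The final answer f''''(u) = u**2*exp(u) + 8*u*exp(u) + 12*exp(u) is valid.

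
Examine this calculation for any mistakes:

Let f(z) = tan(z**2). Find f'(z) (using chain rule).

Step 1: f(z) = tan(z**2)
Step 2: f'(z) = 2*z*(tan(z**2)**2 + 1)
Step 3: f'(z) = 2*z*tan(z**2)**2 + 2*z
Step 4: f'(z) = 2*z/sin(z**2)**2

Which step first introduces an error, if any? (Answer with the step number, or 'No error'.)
Step 4

Step 4 is incorrect due to a wrong trig function.
The step shows: 2*z/sin(z**2)**2
The correct value should be: 2*z/cos(z**2)**2

Explanation: cos(z**2) was incorrectly written as sin(z**2): the term 2*z/cos(z**2)**2 was incorrectly written as 2*z/sin(z**2)**2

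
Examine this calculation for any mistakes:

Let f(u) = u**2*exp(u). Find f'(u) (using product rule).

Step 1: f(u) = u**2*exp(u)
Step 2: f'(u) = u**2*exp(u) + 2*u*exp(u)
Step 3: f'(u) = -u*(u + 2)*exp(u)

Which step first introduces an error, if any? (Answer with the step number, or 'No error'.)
Step 3

Step 3 is incorrect due to a sign flip.
The step shows: -u*(u + 2)*exp(u)
The correct value should be: u*(u + 2)*exp(u)

Explanation: The sign of the whole expression was flipped: the term u*(u + 2)*exp(u) was incorrectly written as -u*(u + 2)*exp(u)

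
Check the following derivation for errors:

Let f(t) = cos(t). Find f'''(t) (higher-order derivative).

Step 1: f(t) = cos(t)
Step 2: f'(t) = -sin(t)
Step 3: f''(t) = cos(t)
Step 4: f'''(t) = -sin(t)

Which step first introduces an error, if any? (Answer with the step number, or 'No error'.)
Step 3

Step 3 is incorrect due to a sign flip.
The step shows: cos(t)
The correct value should be: -cos(t)

Explanation: The sign of the whole expression was flipped: the term -cos(t) was incorrectly written as cos(t)
The later steps are derived from this incorrect expression, so the error originates in Step 3.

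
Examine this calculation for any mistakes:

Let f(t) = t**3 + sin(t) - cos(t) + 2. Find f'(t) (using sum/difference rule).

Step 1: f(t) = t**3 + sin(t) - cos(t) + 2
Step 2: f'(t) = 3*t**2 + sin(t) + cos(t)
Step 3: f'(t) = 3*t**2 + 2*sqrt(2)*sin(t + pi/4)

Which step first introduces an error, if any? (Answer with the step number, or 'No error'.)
Step 3

Step 3 is incorrect due to a wrong exponent.
The step shows: 3*t**2 + 2*sqrt(2)*sin(t + pi/4)
The correct value should be: 3*t**2 + sqrt(2)*sin(t + pi/4)

Explanation: The exponent 1/2 on 2 was incorrectly written as 3/2: the term sqrt(2)*sin(t + pi/4) was incorrectly written as 2*sqrt(2)*sin(t + pi/4)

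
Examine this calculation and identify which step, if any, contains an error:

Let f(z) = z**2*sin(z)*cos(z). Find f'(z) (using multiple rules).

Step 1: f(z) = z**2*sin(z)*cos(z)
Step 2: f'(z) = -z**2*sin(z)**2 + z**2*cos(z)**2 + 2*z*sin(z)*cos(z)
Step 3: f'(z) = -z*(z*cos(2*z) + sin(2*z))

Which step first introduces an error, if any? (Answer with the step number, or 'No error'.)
Step 3

Step 3 is incorrect due to a sign flip.
The step shows: -z*(z*cos(2*z) + sin(2*z))
The correct value should be: z*(z*cos(2*z) + sin(2*z))

Explanation: The sign of the whole expression was flipped: the term z*(z*cos(2*z) + sin(2*z)) was incorrectly written as -z*(z*cos(2*z) + sin(2*z))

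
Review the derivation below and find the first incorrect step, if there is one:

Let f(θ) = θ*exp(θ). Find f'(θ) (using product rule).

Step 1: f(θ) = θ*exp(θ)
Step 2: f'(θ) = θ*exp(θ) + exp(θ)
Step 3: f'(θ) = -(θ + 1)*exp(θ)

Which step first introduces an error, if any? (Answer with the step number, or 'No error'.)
Step 3

Step 3 is incorrect due to a sign flip.
The step shows: -(θ + 1)*exp(θ)
The correct value should be: (θ + 1)*exp(θ)

Explanation: The sign of the whole expression was flipped: the term (θ + 1)*exp(θ) was incorrectly written as -(θ + 1)*exp(θ)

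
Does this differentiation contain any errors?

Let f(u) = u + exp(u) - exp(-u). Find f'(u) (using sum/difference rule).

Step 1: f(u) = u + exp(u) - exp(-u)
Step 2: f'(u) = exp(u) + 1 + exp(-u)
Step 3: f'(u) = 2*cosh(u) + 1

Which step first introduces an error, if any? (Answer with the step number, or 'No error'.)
No error

All steps in this derivation are correct.
The final answer f'(u) = 2*cosh(u) + 1 is valid.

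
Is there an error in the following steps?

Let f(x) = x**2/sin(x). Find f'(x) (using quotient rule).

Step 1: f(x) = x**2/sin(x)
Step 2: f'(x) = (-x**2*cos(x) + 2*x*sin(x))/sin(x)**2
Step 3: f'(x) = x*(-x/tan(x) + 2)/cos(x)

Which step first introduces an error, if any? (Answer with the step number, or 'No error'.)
Step 3

Step 3 is incorrect due to a wrong trig function.
The step shows: x*(-x/tan(x) + 2)/cos(x)
The correct value should be: x*(-x/tan(x) + 2)/sin(x)

Explanation: sin(x) was incorrectly written as cos(x): the term x*(-x/tan(x) + 2)/sin(x) was incorrectly written as x*(-x/tan(x) + 2)/cos(x)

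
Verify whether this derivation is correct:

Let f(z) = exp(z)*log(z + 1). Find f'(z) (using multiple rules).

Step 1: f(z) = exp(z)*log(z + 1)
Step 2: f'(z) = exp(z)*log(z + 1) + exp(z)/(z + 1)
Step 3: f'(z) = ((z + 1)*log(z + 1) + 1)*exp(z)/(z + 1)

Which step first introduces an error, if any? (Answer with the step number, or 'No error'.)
No error

All steps in this derivation are correct.
The final answer f'(z) = ((z + 1)*log(z + 1) + 1)*exp(z)/(z + 1) is valid.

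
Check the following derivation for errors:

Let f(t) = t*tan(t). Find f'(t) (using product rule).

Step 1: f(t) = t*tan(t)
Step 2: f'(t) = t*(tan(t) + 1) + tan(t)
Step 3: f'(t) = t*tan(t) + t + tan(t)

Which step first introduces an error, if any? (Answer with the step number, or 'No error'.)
Step 2

Step 2 is incorrect due to a wrong exponent.
The step shows: t*(tan(t) + 1) + tan(t)
The correct value should be: t*(tan(t)**2 + 1) + tan(t)

Explanation: The exponent 2 on tan(t) was incorrectly written as 1: the term t*(tan(t)**2 + 1) was incorrectly written as t*(tan(t) + 1)
The later steps are derived from this incorrect expression, so the error originates in Step 2.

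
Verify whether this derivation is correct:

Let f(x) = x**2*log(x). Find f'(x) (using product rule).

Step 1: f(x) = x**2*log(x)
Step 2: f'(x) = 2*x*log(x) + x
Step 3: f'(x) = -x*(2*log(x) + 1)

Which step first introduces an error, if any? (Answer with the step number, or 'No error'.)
Step 3

Step 3 is incorrect due to a sign flip.
The step shows: -x*(2*log(x) + 1)
The correct value should be: x*(2*log(x) + 1)

Explanation: The sign of the whole expression was flipped: the term x*(2*log(x) + 1) was incorrectly written as -x*(2*log(x) + 1)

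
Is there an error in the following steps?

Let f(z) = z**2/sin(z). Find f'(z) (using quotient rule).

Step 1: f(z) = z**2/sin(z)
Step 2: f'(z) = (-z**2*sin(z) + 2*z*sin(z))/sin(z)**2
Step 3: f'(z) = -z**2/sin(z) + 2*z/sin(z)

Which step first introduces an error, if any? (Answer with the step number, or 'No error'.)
Step 2

Step 2 is incorrect due to a wrong trig function.
The step shows: (-z**2*sin(z) + 2*z*sin(z))/sin(z)**2
The correct value should be: (-z**2*cos(z) + 2*z*sin(z))/sin(z)**2

Explanation: cos(z) was incorrectly written as sin(z): the term (-z**2*cos(z) + 2*z*sin(z))/sin(z)**2 was incorrectly written as (-z**2*sin(z) + 2*z*sin(z))/sin(z)**2
The later steps are derived from this incorrect expression, so the error originates in Step 2.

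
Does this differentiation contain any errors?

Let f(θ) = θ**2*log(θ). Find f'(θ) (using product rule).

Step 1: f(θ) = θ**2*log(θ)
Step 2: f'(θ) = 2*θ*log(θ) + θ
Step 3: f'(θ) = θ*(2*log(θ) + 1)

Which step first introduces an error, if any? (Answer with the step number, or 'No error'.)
No error

All steps in this derivation are correct.
The final answer f'(θ) = θ*(2*log(θ) + 1) is valid.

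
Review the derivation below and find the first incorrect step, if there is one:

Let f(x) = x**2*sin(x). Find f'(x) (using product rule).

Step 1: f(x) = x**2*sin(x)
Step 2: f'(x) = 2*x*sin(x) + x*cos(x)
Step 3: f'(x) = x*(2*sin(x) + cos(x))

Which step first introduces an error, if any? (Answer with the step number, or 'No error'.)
Step 2

Step 2 is incorrect due to a wrong exponent.
The step shows: 2*x*sin(x) + x*cos(x)
The correct value should be: x**2*cos(x) + 2*x*sin(x)

Explanation: The exponent 2 on x was incorrectly written as 1: the term x**2*cos(x) was incorrectly written as x*cos(x)
The later steps are derived from this incorrect expression, so the error originates in Step 2.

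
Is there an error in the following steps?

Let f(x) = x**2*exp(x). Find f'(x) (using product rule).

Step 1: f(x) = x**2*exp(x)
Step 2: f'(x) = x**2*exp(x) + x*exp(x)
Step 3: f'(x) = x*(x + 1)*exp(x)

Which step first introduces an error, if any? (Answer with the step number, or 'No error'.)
Step 2

Step 2 is incorrect due to a wrong coefficient.
The step shows: x**2*exp(x) + x*exp(x)
The correct value should be: x**2*exp(x) + 2*x*exp(x)

Explanation: The coefficient 2 was incorrectly written as 1: the term 2*x*exp(x) was incorrectly written as x*exp(x)
The later steps are derived from this incorrect expression, so the error originates in Step 2.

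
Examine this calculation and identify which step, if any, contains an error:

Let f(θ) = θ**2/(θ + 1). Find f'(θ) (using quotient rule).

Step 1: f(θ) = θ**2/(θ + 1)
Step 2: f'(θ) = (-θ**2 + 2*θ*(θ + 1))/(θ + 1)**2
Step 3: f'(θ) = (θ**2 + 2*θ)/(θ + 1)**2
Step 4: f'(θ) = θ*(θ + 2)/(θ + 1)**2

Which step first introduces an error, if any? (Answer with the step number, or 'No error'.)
No error

All steps in this derivation are correct.
The final answer f'(θ) = θ*(θ + 2)/(θ + 1)**2 is valid.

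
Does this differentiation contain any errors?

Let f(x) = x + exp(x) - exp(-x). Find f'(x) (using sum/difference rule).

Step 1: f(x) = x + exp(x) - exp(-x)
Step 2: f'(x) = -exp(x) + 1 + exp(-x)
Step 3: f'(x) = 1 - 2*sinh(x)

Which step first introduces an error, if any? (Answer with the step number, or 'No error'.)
Step 2

Step 2 is incorrect due to a sign flip.
The step shows: -exp(x) + 1 + exp(-x)
The correct value should be: exp(x) + 1 + exp(-x)

Explanation: The sign of one term was flipped: the term exp(x) was incorrectly written as -exp(x)
The later steps are derived from this incorrect expression, so the error originates in Step 2.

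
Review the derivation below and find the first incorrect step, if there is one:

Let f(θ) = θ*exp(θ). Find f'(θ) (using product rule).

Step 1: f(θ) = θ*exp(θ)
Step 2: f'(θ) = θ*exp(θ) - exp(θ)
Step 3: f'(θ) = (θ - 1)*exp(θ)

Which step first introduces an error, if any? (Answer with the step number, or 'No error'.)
Step 2

Step 2 is incorrect due to a sign flip.
The step shows: θ*exp(θ) - exp(θ)
The correct value should be: θ*exp(θ) + exp(θ)

Explanation: The sign of one term was flipped: the term exp(θ) was incorrectly written as -exp(θ)
The later steps are derived from this incorrect expression, so the error originates in Step 2.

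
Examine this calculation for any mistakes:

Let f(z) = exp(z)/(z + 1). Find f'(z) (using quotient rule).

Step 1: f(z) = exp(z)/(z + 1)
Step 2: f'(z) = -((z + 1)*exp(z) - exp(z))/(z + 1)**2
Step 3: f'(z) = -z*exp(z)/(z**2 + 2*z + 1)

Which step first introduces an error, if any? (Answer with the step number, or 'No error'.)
Step 2

Step 2 is incorrect due to a sign flip.
The step shows: -((z + 1)*exp(z) - exp(z))/(z + 1)**2
The correct value should be: ((z + 1)*exp(z) - exp(z))/(z + 1)**2

Explanation: The sign of the whole expression was flipped: the term ((z + 1)*exp(z) - exp(z))/(z + 1)**2 was incorrectly written as -((z + 1)*exp(z) - exp(z))/(z + 1)**2
The later steps are derived from this incorrect expression, so the error originates in Step 2.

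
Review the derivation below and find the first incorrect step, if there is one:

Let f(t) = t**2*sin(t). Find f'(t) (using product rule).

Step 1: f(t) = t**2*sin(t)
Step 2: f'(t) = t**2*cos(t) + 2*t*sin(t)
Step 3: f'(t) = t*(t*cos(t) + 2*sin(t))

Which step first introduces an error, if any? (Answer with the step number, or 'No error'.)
No error

All steps in this derivation are correct.
The final answer f'(t) = t*(t*cos(t) + 2*sin(t)) is valid.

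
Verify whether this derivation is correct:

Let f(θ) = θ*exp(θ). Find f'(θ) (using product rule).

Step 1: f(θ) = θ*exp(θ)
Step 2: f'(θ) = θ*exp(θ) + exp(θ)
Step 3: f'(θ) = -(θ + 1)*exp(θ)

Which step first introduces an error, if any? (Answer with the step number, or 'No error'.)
Step 3

Step 3 is incorrect due to a sign flip.
The step shows: -(θ + 1)*exp(θ)
The correct value should be: (θ + 1)*exp(θ)

Explanation: The sign of the whole expression was flipped: the term (θ + 1)*exp(θ) was incorrectly written as -(θ + 1)*exp(θ)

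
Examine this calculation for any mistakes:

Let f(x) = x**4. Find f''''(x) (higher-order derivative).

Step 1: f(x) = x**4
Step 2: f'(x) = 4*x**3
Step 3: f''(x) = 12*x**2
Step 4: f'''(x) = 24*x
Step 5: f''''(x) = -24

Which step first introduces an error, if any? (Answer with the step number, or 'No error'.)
Step 5

Step 5 is incorrect due to a sign flip.
The step shows: -24
The correct value should be: 24

Explanation: The sign of the whole expression was flipped: the term 24 was incorrectly written as -24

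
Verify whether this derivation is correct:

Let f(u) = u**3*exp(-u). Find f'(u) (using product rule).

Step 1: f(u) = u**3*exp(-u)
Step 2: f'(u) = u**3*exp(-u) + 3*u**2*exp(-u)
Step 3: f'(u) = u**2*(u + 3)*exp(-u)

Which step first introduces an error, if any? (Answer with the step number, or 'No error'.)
Step 2

Step 2 is incorrect due to a sign flip.
The step shows: u**3*exp(-u) + 3*u**2*exp(-u)
The correct value should be: -u**3*exp(-u) + 3*u**2*exp(-u)

Explanation: The sign of one term was flipped: the term -u**3*exp(-u) was incorrectly written as u**3*exp(-u)
The later steps are derived from this incorrect expression, so the error originates in Step 2.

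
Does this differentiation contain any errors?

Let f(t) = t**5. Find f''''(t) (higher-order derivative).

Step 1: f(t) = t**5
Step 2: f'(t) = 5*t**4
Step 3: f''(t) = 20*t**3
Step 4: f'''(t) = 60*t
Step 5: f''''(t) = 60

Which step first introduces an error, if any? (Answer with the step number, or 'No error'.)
Step 4

Step 4 is incorrect due to a wrong exponent.
The step shows: 60*t
The correct value should be: 60*t**2

Explanation: The exponent 2 on t was incorrectly written as 1: the term 60*t**2 was incorrectly written as 60*t
The later steps are derived from this incorrect expression, so the error originates in Step 4.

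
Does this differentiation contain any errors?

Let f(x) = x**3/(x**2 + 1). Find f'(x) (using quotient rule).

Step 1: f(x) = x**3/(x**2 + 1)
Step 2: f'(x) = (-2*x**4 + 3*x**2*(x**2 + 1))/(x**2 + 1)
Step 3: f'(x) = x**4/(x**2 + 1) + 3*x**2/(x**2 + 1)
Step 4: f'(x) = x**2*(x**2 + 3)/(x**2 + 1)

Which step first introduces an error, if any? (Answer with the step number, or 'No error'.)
Step 2

Step 2 is incorrect due to a wrong exponent.
The step shows: (-2*x**4 + 3*x**2*(x**2 + 1))/(x**2 + 1)
The correct value should be: (-2*x**4 + 3*x**2*(x**2 + 1))/(x**2 + 1)**2

Explanation: The exponent -2 on x**2 + 1 was incorrectly written as -1: the term (-2*x**4 + 3*x**2*(x**2 + 1))/(x**2 + 1)**2 was incorrectly written as (-2*x**4 + 3*x**2*(x**2 + 1))/(x**2 + 1)
The later steps are derived from this incorrect expression, so the error originates in Step 2.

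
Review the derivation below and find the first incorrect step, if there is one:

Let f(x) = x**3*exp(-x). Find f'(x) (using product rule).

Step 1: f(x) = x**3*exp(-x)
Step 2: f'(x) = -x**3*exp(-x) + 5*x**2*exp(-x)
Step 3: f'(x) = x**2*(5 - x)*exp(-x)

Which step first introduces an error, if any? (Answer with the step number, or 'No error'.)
Step 2

Step 2 is incorrect due to a wrong coefficient.
The step shows: -x**3*exp(-x) + 5*x**2*exp(-x)
The correct value should be: -x**3*exp(-x) + 3*x**2*exp(-x)

Explanation: The coefficient 3 was incorrectly written as 5: the term 3*x**2*exp(-x) was incorrectly written as 5*x**2*exp(-x)
The later steps are derived from this incorrect expression, so the error originates in Step 2.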